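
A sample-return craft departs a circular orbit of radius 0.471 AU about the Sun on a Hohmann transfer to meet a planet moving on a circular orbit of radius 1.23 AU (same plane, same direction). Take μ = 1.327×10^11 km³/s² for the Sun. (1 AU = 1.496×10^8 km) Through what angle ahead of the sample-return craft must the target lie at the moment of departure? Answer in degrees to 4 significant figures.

In km: r₁ = 0.471 × 1.496×10^8 = 7.04616×10^7 km; r₂ = 1.23 × 1.496×10^8 = 1.84008×10^8 km.
The Hohmann ellipse has a_t = (r₁ + r₂)/2 = 1.272348×10^8 km.
Transfer time t = π√(a_t³/μ) = 1.238×10^7 s.
The target's mean motion on its circular orbit is ω₂ = √(μ/r₂³) = 1.459×10^-7 rad/s.
Angle swept by the target during transfer: ω₂·t = 1.806 rad = 103.5°.
The sample-return craft traverses 180° on the transfer ellipse, so the target must lead by 180° − 103.5° = 76.50°.

φ = 76.50°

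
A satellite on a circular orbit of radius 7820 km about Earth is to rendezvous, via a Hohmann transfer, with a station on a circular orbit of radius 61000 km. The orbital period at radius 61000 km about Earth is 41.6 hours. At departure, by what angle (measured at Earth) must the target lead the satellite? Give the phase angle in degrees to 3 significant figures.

From Kepler's third law T² = 4π²r³/μ at r = 61000 km, T = 41.6 hours = 41.6 × 3600 s = 1.4976×10^5 s: μ = 4π²r³/T² = 3.99538×10^5 km³/s².
Transfer-ellipse semi-major axis a_t = (r₁ + r₂)/2 = (7820 + 61000)/2 = 34410 km.
Transfer time t = π√(a_t³/μ) = 31720 s.
The target's mean motion on its circular orbit is ω₂ = √(μ/r₂³) = 4.196×10^-5 rad/s.
Angle swept by the target during transfer: ω₂·t = 1.331 rad = 76.26°.
The satellite traverses 180° on the transfer ellipse, so the target must lead by 180° − 76.26° = 104°.

φ = 104°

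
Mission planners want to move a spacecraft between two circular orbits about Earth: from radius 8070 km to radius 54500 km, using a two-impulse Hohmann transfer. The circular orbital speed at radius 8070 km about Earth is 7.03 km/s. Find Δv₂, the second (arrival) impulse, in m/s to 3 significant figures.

From the circular-orbit relation v² = μ/r at r = 8070 km: μ = v²r = (7.03)² × 8070 = 3.98827×10^5 km³/s².
Transfer-ellipse semi-major axis a_t = (r₁ + r₂)/2 = (8070 + 54500)/2 = 31285 km.
On the circular orbit at r = 54500 km, v_c = √(μ/r) = 2.705 km/s.
Transfer-orbit speed at the same r (vis-viva, a = a_t): v_t = √[μ(2/r − 1/a_t)] = 1.374 km/s.
Δv₂ = |v_t − v_c| = |1.374 − 2.705| = 1.331 km/s.

Δv₂ = 1330 m/s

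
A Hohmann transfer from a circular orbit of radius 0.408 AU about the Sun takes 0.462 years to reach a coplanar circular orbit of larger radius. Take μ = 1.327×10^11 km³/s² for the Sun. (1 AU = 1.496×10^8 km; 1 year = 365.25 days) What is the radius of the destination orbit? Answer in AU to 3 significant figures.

r₂ = 1.49 AU

In km: r₁ = 0.408 × 1.496×10^8 = 6.10368×10^7 km.
Transfer time t = 0.462 years × 365.25 × 86400 s = 1.45796112×10^7 s, and t = π√(a_t³/μ).
So a_t = (μ t²/π²)^(1/3) = (1.327×10^11 × (1.45796112×10^7)² / π²)^(1/3) = 1.4191×10^8 km.
Since a_t = (r₁ + r₂)/2, r₂ = 2a_t − r₁ = 2×1.4191×10^8 − 6.10368×10^7 = 2.227832×10^8 km.
In AU: r₂ = 2.227832×10^8 / 1.496×10^8 = 1.49 AU.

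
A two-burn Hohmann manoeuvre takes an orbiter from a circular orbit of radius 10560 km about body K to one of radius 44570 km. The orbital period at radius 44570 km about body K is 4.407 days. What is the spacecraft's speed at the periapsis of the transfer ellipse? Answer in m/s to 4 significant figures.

From Kepler's third law T² = 4π²r³/μ at r = 44570 km, T = 4.407 days = 4.407 × 86400 s = 3.807648×10^5 s: μ = 4π²r³/T² = 24108.7 km³/s².
The Hohmann ellipse has a_t = (r₁ + r₂)/2 = 27565 km.
The periapsis of the transfer ellipse is at r = 10560 km.
Applying v² = μ(2/r − 1/a_t): v = 1.921 km/s.

v = 1921 m/s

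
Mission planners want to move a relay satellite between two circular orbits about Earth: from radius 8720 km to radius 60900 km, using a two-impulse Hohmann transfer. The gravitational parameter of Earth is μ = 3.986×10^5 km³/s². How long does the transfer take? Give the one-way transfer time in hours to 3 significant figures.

The Hohmann ellipse has a_t = (r₁ + r₂)/2 = 34810 km.
Transfer time t = π√(a_t³/μ) = π√((34810)³ / 3.986×10^5) = 32320 s.
Converting: 32320 s ÷ 3600 s/hour = 8.98 hours.

t = 8.98 hours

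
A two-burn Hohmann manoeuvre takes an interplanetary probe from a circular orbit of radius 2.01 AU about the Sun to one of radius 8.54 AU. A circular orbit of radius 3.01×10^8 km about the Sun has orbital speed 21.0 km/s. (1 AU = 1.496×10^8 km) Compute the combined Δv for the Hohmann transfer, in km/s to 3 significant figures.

Δv = 9.62 km/s

From the circular-orbit relation v² = μ/r at r = 3.01×10^8 km: μ = v²r = (21.0)² × 3.01×10^8 = 1.32741×10^11 km³/s².
In km: r₁ = 2.01 × 1.496×10^8 = 3.00696×10^8 km; r₂ = 8.54 × 1.496×10^8 = 1.277584×10^9 km.
Transfer-ellipse semi-major axis a_t = (r₁ + r₂)/2 = (3.00696×10^8 + 1.277584×10^9)/2 = 7.8914×10^8 km.
At r₁ the circular-orbit speed is v₁ = √(μ/r₁) = 21.011 km/s.
On the transfer ellipse at r₁, v² = μ(2/r − 1/a) gives v_p = √[μ(2/r₁ − 1/a_t)] = 26.734 km/s.
First burn Δv₁ = |v_p − v₁| = 5.723 km/s.
Circular speed at r₂: v₂ = √(μ/r₂) = 10.193 km/s.
Transfer-orbit speed at r₂: v_a = √[μ(2/r₂ − 1/a_t)] = 6.2921 km/s.
Second burn Δv₂ = |v₂ − v_a| = 3.901 km/s.
Δv = Δv₁ + Δv₂ = 5.723 + 3.901 = 9.624 km/s.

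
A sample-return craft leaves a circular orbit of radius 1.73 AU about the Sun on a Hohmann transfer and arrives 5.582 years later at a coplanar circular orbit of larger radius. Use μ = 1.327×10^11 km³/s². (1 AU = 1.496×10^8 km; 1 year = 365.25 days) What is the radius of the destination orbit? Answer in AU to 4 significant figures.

In km: r₁ = 1.73 × 1.496×10^8 = 2.58808×10^8 km.
Transfer time t = 5.582 years × 365.25 × 86400 s = 1.761545232×10^8 s, and t = π√(a_t³/μ).
So a_t = (μ t²/π²)^(1/3) = (1.327×10^11 × (1.761545232×10^8)² / π²)^(1/3) = 7.4723×10^8 km.
Since a_t = (r₁ + r₂)/2, r₂ = 2a_t − r₁ = 2×7.4723×10^8 − 2.58808×10^8 = 1.235652×10^9 km.
In AU: r₂ = 1.235652×10^9 / 1.496×10^8 = 8.260 AU.

r₂ = 8.260 AU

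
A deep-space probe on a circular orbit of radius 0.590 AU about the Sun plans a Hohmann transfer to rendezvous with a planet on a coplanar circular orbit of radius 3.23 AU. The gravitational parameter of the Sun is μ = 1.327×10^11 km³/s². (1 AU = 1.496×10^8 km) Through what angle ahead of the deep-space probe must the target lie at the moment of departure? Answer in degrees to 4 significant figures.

φ = 98.15°

In km: r₁ = 0.590 × 1.496×10^8 = 8.8264×10^7 km; r₂ = 3.23 × 1.496×10^8 = 4.83208×10^8 km.
Semi-major axis of the transfer orbit: a_t = (8.8264×10^7 + 4.83208×10^8)/2 = 2.85736×10^8 km.
Transfer time t = π√(a_t³/μ) = 4.165×10^7 s.
The target's mean motion on its circular orbit is ω₂ = √(μ/r₂³) = 3.430×10^-8 rad/s.
Angle swept by the target during transfer: ω₂·t = 1.4286 rad = 81.85°.
The deep-space probe traverses 180° on the transfer ellipse, so the target must lead by 180° − 81.85° = 98.15°.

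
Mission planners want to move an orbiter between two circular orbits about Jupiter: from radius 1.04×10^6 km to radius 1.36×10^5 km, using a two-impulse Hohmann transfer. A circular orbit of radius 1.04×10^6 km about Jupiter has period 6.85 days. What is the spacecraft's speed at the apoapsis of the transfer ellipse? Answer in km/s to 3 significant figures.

From Kepler's third law T² = 4π²r³/μ at r = 1.04×10^6 km, T = 6.85 days = 6.85 × 86400 s = 5.9184×10^5 s: μ = 4π²r³/T² = 1.26780×10^8 km³/s².
Semi-major axis of the transfer orbit: a_t = (1.040×10^6 + 1.360×10^5)/2 = 5.880×10^5 km.
At apoapsis, r = 1.040×10^6 km.
Vis-viva: v = √[μ(2/r − 1/a_t)] = √[1.26780×10^8 × (2/1.040×10^6 − 1/5.880×10^5)] = 5.310 km/s.

v = 5.31 km/s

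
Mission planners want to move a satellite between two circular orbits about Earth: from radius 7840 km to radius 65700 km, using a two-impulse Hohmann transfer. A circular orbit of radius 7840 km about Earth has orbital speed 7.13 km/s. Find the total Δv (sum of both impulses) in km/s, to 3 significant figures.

From the circular-orbit relation v² = μ/r at r = 7840 km: μ = v²r = (7.13)² × 7840 = 3.98561×10^5 km³/s².
The Hohmann ellipse has a_t = (r₁ + r₂)/2 = 36770 km.
At r₁ the circular-orbit speed is v₁ = √(μ/r₁) = 7.1300 km/s.
Transfer-orbit speed at r₁ (vis-viva): v_p = √[μ(2/r₁ − 1/a_t)] = 9.5307 km/s.
First burn Δv₁ = |v_p − v₁| = 2.4007 km/s.
At r₂, v₂ = √(μ/r₂) = 2.4630 km/s.
Transfer-orbit speed at r₂: v_a = √[μ(2/r₂ − 1/a_t)] = 1.1373 km/s.
Second burn Δv₂ = |v₂ − v_a| = 1.3257 km/s.
Total Δv = Δv₁ + Δv₂ = 3.726 km/s.

Δv = 3.73 km/s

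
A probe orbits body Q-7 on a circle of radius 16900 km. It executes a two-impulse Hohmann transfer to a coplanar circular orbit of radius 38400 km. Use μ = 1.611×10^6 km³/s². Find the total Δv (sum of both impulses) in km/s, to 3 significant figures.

Δv = 3.16 km/s

The Hohmann ellipse has a_t = (r₁ + r₂)/2 = 27650 km.
At r₁ the circular-orbit speed is v₁ = √(μ/r₁) = 9.7635 km/s.
On the transfer ellipse at r₁, v² = μ(2/r − 1/a) gives v_p = √[μ(2/r₁ − 1/a_t)] = 11.506 km/s.
First burn Δv₁ = |v_p − v₁| = 1.7425 km/s.
Circular speed at r₂: v₂ = √(μ/r₂) = 6.4771 km/s.
Transfer-orbit speed at r₂: v_a = √[μ(2/r₂ − 1/a_t)] = 5.0638 km/s.
Second burn Δv₂ = |v₂ − v_a| = 1.4133 km/s.
Δv = Δv₁ + Δv₂ = 1.7425 + 1.4133 = 3.156 km/s.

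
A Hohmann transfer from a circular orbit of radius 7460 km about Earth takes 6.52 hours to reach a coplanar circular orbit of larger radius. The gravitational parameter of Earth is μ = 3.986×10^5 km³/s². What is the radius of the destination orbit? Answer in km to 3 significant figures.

r₂ = 48800 km

Transfer time t = 6.52 hours = 23472 s, and t = π√(a_t³/μ).
So a_t = (μ t²/π²)^(1/3) = (3.986×10^5 × (23472)² / π²)^(1/3) = 28126 km.
Since a_t = (r₁ + r₂)/2, r₂ = 2a_t − r₁ = 2×28126 − 7460 = 48792 km.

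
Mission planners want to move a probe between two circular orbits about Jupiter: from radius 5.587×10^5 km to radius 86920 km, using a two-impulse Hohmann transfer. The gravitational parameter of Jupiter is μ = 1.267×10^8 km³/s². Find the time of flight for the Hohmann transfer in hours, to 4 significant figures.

t = 14.22 hours

The Hohmann ellipse has a_t = (r₁ + r₂)/2 = 3.2281×10^5 km.
Half the transfer-orbit period gives t = π√(a_t³/μ) = 51190 s.
Converting: 51190 s ÷ 3600 s/hour = 14.22 hours.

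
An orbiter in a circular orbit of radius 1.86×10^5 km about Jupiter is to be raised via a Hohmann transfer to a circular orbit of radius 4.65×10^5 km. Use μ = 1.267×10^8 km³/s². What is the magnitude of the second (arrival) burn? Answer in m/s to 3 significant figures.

Semi-major axis of the transfer orbit: a_t = (1.860×10^5 + 4.650×10^5)/2 = 3.255×10^5 km.
Circular speed at r = 4.650×10^5 km: v_c = √(μ/r) = 16.507 km/s.
Transfer-orbit speed at the same r (vis-viva, a = a_t): v_t = √[μ(2/r − 1/a_t)] = 12.478 km/s.
Δv₂ = |v_t − v_c| = |12.478 − 16.507| = 4.029 km/s.

Δv₂ = 4030 m/s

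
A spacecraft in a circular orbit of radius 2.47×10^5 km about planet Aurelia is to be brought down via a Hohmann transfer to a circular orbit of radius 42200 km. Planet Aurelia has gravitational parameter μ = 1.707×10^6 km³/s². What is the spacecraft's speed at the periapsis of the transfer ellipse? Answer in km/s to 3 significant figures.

v = 8.31 km/s

Transfer-ellipse semi-major axis a_t = (r₁ + r₂)/2 = (2.470×10^5 + 42200)/2 = 1.446×10^5 km.
At periapsis, r = 42200 km.
Applying v² = μ(2/r − 1/a_t): v = 8.312 km/s.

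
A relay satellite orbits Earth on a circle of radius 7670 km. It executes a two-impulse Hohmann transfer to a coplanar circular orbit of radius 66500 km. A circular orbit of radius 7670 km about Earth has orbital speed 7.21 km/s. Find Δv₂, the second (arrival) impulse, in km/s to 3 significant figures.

Δv₂ = 1.34 km/s

From the circular-orbit relation v² = μ/r at r = 7670 km: μ = v²r = (7.21)² × 7670 = 3.98718×10^5 km³/s².
Transfer-ellipse semi-major axis a_t = (r₁ + r₂)/2 = (7670 + 66500)/2 = 37085 km.
On the circular orbit at r = 66500 km, v_c = √(μ/r) = 2.449 km/s.
Vis-viva on the transfer ellipse at r = 66500 km gives v_t = √[μ(2/r − 1/a_t)] = 1.114 km/s.
Δv₂ = |v_t − v_c| = |1.114 − 2.449| = 1.335 km/s.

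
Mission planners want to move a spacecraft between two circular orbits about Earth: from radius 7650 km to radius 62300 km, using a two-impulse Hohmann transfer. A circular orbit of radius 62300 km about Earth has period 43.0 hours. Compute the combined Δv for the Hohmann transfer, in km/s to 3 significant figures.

From Kepler's third law T² = 4π²r³/μ at r = 62300 km, T = 43.0 hours = 43.0 × 3600 s = 1.548×10^5 s: μ = 4π²r³/T² = 3.98366×10^5 km³/s².
Semi-major axis of the transfer orbit: a_t = (7650 + 62300)/2 = 34975 km.
At r₁ the circular-orbit speed is v₁ = √(μ/r₁) = 7.216 km/s.
On the transfer ellipse at r₁, vis-viva equation gives v_p = √[μ(2/r₁ − 1/a_t)] = 9.631 km/s.
First burn Δv₁ = |v_p − v₁| = 2.415 km/s.
Circular speed at r₂: v₂ = √(μ/r₂) = 2.529 km/s.
Transfer-orbit speed at r₂: v_a = √[μ(2/r₂ − 1/a_t)] = 1.183 km/s.
Second burn Δv₂ = |v₂ − v_a| = 1.346 km/s.
Total Δv = Δv₁ + Δv₂ = 3.761 km/s.

Δv = 3.76 km/s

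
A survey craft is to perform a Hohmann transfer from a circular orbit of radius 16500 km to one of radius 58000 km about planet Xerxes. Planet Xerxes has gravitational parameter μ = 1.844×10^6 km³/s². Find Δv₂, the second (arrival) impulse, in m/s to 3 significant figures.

The Hohmann ellipse has a_t = (r₁ + r₂)/2 = 37250 km.
Circular speed at r = 58000 km: v_c = √(μ/r) = 5.639 km/s.
Vis-viva on the transfer ellipse at r = 58000 km gives v_t = √[μ(2/r − 1/a_t)] = 3.753 km/s.
Δv₂ = |v_t − v_c| = |3.753 − 5.639| = 1.886 km/s.

Δv₂ = 1890 m/s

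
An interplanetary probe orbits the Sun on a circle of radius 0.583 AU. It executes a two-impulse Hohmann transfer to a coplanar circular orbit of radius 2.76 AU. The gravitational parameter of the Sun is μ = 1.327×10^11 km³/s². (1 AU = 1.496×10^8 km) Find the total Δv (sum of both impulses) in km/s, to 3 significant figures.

In km: r₁ = 0.583 × 1.496×10^8 = 8.72168×10^7 km; r₂ = 2.76 × 1.496×10^8 = 4.12896×10^8 km.
The Hohmann ellipse has a_t = (r₁ + r₂)/2 = 2.500564×10^8 km.
Circular speed at r₁: v₁ = √(μ/r₁) = √(1.327×10^11/8.72168×10^7) = 39.006 km/s.
Transfer-orbit speed at r₁ (vis-viva equation): v_p = √[μ(2/r₁ − 1/a_t)] = 50.123 km/s.
First burn Δv₁ = |v_p − v₁| = 11.12 km/s.
At r₂, v₂ = √(μ/r₂) = 17.93 km/s.
Transfer-orbit speed at r₂: v_a = √[μ(2/r₂ − 1/a_t)] = 10.59 km/s.
Second burn Δv₂ = |v₂ − v_a| = 7.340 km/s.
Total Δv = Δv₁ + Δv₂ = 18.46 km/s.

Δv = 18.5 km/s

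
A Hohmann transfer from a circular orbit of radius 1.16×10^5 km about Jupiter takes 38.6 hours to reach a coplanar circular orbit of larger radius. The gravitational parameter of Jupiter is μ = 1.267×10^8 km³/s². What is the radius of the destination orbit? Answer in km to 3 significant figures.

r₂ = 1.14×10^6 km

Transfer time t = 38.6 hours = 1.3896×10^5 s, and t = π√(a_t³/μ).
So a_t = (μ t²/π²)^(1/3) = (1.267×10^8 × (1.3896×10^5)² / π²)^(1/3) = 6.2818×10^5 km.
Since a_t = (r₁ + r₂)/2, r₂ = 2a_t − r₁ = 2×6.2818×10^5 − 1.160×10^5 = 1.14036×10^6 km.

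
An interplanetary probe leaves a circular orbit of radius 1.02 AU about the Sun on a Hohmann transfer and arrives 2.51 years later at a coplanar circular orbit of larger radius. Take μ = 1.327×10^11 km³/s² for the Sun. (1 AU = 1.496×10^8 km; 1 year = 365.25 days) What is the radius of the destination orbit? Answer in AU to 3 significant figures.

r₂ = 4.84 AU

In km: r₁ = 1.02 × 1.496×10^8 = 1.52592×10^8 km.
Transfer time t = 2.51 years × 365.25 × 86400 s = 7.9209576×10^7 s, and t = π√(a_t³/μ).
So a_t = (μ t²/π²)^(1/3) = (1.327×10^11 × (7.9209576×10^7)² / π²)^(1/3) = 4.3857×10^8 km.
Since a_t = (r₁ + r₂)/2, r₂ = 2a_t − r₁ = 2×4.3857×10^8 − 1.52592×10^8 = 7.24548×10^8 km.
In AU: r₂ = 7.24548×10^8 / 1.496×10^8 = 4.84 AU.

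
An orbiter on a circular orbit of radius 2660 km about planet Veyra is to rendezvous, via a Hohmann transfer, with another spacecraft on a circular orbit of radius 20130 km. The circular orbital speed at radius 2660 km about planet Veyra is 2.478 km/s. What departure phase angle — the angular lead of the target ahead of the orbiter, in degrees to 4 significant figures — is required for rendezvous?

φ = 103.3°

From the circular-orbit relation v² = μ/r at r = 2660 km: μ = v²r = (2.478)² × 2660 = 16333.7 km³/s².
The Hohmann ellipse has a_t = (r₁ + r₂)/2 = 11395 km.
The half-period of the transfer ellipse is t = π√(a_t³/μ) = 29900 s.
Target angular speed ω₂ = √(μ/r₂³) = 4.475×10^-5 rad/s.
Angle swept by the target during transfer: ω₂·t = 1.338 rad = 76.66°.
Arrival is 180° from departure on the ellipse, so φ = 180° − 76.66° = 103.3°.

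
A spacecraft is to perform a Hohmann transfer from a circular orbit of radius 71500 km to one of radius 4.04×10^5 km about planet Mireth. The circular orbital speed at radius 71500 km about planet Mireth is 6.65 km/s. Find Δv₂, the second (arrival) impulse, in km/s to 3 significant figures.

From the circular-orbit relation v² = μ/r at r = 71500 km: μ = v²r = (6.65)² × 71500 = 3.16191×10^6 km³/s².
Transfer-ellipse semi-major axis a_t = (r₁ + r₂)/2 = (71500 + 4.040×10^5)/2 = 2.3775×10^5 km.
On the circular orbit at r = 4.040×10^5 km, v_c = √(μ/r) = 2.7976 km/s.
Vis-viva on the transfer ellipse at r = 4.040×10^5 km gives v_t = √[μ(2/r − 1/a_t)] = 1.5342 km/s.
Δv₂ = |v_t − v_c| = |1.5342 − 2.7976| = 1.263 km/s.

Δv₂ = 1.26 km/s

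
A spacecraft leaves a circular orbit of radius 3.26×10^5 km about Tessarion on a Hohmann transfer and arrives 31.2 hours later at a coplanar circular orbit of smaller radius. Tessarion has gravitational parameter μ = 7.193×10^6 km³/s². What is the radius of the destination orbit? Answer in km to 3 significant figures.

Transfer time t = 31.2 hours = 1.1232×10^5 s, and t = π√(a_t³/μ).
So a_t = (μ t²/π²)^(1/3) = (7.193×10^6 × (1.1232×10^5)² / π²)^(1/3) = 2.0950×10^5 km.
Since a_t = (r₁ + r₂)/2, r₂ = 2a_t − r₁ = 2×2.0950×10^5 − 3.260×10^5 = 93000 km.

r₂ = 93000 km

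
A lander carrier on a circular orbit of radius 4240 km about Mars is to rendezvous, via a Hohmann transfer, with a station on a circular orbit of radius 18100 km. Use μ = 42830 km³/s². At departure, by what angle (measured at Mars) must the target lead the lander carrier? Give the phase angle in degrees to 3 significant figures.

Semi-major axis of the transfer orbit: a_t = (4240 + 18100)/2 = 11170 km.
Transfer time t = π√(a_t³/μ) = 17920 s.
The target's mean motion on its circular orbit is ω₂ = √(μ/r₂³) = 8.499×10^-5 rad/s.
Angle swept by the target during transfer: ω₂·t = 1.523 rad = 87.26°.
Arrival is 180° from departure on the ellipse, so φ = 180° − 87.26° = 92.7°.

φ = 92.7°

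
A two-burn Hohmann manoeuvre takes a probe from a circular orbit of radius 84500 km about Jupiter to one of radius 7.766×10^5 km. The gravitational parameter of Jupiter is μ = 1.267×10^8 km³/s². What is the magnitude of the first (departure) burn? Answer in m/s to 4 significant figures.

Semi-major axis of the transfer orbit: a_t = (84500 + 7.766×10^5)/2 = 4.3055×10^5 km.
On the circular orbit at r = 84500 km, v_c = √(μ/r) = 38.722 km/s.
Vis-viva on the transfer ellipse at r = 84500 km gives v_t = √[μ(2/r − 1/a_t)] = 52.005 km/s.
Δv₁ = |v_t − v_c| = |52.005 − 38.722| = 13.28 km/s.

Δv₁ = 13280 m/s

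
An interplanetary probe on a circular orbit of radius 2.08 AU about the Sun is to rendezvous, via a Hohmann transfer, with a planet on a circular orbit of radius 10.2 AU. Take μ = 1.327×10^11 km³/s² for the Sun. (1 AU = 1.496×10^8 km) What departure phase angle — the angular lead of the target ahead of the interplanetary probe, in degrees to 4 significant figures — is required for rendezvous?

φ = 95.93°

In km: r₁ = 2.08 × 1.496×10^8 = 3.11168×10^8 km; r₂ = 10.2 × 1.496×10^8 = 1.52592×10^9 km.
Semi-major axis of the transfer orbit: a_t = (3.11168×10^8 + 1.52592×10^9)/2 = 9.18544×10^8 km.
Transfer time t = π√(a_t³/μ) = 2.400846×10^8 s.
The target's mean motion on its circular orbit is ω₂ = √(μ/r₂³) = 6.111359×10^-9 rad/s.
Angle swept by the target during transfer: ω₂·t = 1.46724 rad = 84.07°.
The interplanetary probe traverses 180° on the transfer ellipse, so the target must lead by 180° − 84.07° = 95.93°.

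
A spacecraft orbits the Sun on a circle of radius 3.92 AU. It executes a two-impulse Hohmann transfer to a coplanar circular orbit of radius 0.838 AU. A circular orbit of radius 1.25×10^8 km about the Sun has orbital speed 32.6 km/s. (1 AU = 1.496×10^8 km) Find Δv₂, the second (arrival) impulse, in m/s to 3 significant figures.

Δv₂ = 9230 m/s

From the circular-orbit relation v² = μ/r at r = 1.25×10^8 km: μ = v²r = (32.6)² × 1.25×10^8 = 1.32845×10^11 km³/s².
In km: r₁ = 3.92 × 1.496×10^8 = 5.86432×10^8 km; r₂ = 0.838 × 1.496×10^8 = 1.253648×10^8 km.
Transfer-ellipse semi-major axis a_t = (r₁ + r₂)/2 = (5.86432×10^8 + 1.253648×10^8)/2 = 3.558984×10^8 km.
On the circular orbit at r = 1.253648×10^8 km, v_c = √(μ/r) = 32.553 km/s.
Transfer-orbit speed at the same r (vis-viva, a = a_t): v_t = √[μ(2/r − 1/a_t)] = 41.786 km/s.
Δv₂ = |v_t − v_c| = |41.786 − 32.553| = 9.233 km/s.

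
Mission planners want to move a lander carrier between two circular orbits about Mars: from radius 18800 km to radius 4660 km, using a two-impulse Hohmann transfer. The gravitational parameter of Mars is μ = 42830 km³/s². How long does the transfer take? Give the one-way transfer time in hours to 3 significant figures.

t = 5.36 hours

Semi-major axis of the transfer orbit: a_t = (18800 + 4660)/2 = 11730 km.
Transfer time t = π√(a_t³/μ) = π√((11730)³ / 42830) = 19290 s.
Converting: 19290 s ÷ 3600 s/hour = 5.36 hours.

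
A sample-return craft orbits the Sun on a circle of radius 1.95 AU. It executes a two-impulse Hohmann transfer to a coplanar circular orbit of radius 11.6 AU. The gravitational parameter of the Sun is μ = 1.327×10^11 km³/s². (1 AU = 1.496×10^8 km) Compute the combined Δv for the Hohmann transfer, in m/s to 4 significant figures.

Δv = 10630 m/s

In km: r₁ = 1.95 × 1.496×10^8 = 2.9172×10^8 km; r₂ = 11.6 × 1.496×10^8 = 1.73536×10^9 km.
Semi-major axis of the transfer orbit: a_t = (2.9172×10^8 + 1.73536×10^9)/2 = 1.01354×10^9 km.
At r₁ the circular-orbit speed is v₁ = √(μ/r₁) = 21.33 km/s.
Transfer-orbit speed at r₁ (vis-viva equation): v_p = √[μ(2/r₁ − 1/a_t)] = 27.91 km/s.
First burn Δv₁ = |v_p − v₁| = 6.580 km/s.
Circular speed at r₂: v₂ = √(μ/r₂) = 8.7446 km/s.
Transfer-orbit speed at r₂: v_a = √[μ(2/r₂ − 1/a_t)] = 4.6914 km/s.
Second burn Δv₂ = |v₂ − v_a| = 4.053 km/s.
Δv = Δv₁ + Δv₂ = 6.580 + 4.053 = 10.63 km/s.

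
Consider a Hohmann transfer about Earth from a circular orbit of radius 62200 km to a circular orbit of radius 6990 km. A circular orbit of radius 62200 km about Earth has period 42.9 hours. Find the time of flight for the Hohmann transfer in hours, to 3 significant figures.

From Kepler's third law T² = 4π²r³/μ at r = 62200 km, T = 42.9 hours = 42.9 × 3600 s = 1.5444×10^5 s: μ = 4π²r³/T² = 3.98301×10^5 km³/s².
Transfer-ellipse semi-major axis a_t = (r₁ + r₂)/2 = (62200 + 6990)/2 = 34595 km.
By Kepler's third law the transfer-orbit period is T = 2π√(a_t³/μ), so t = T/2 = 32030 s.
Converting: 32030 s ÷ 3600 s/hour = 8.90 hours.

t = 8.90 hours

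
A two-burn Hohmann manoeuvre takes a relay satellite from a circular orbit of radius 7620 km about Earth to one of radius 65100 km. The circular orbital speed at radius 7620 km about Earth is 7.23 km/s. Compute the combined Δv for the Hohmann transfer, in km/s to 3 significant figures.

Δv = 3.79 km/s

From the circular-orbit relation v² = μ/r at r = 7620 km: μ = v²r = (7.23)² × 7620 = 3.98319×10^5 km³/s².
The Hohmann ellipse has a_t = (r₁ + r₂)/2 = 36360 km.
Circular speed at r₁: v₁ = √(μ/r₁) = √(3.98319×10^5/7620) = 7.230 km/s.
Transfer-orbit speed at r₁ (vis-viva): v_p = √[μ(2/r₁ − 1/a_t)] = 9.674 km/s.
First burn Δv₁ = |v_p − v₁| = 2.444 km/s.
At r₂, v₂ = √(μ/r₂) = 2.4736 km/s.
Transfer-orbit speed at r₂: v_a = √[μ(2/r₂ − 1/a_t)] = 1.1324 km/s.
Second burn Δv₂ = |v₂ − v_a| = 1.341 km/s.
Δv = Δv₁ + Δv₂ = 2.444 + 1.341 = 3.785 km/s.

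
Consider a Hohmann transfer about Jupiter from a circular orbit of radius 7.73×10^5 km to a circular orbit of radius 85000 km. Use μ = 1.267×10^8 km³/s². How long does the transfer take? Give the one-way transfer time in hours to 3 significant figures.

Semi-major axis of the transfer orbit: a_t = (7.730×10^5 + 85000)/2 = 4.290×10^5 km.
By Kepler's third law the transfer-orbit period is T = 2π√(a_t³/μ), so t = T/2 = 78420 s.
Converting: 78420 s ÷ 3600 s/hour = 21.8 hours.

t = 21.8 hours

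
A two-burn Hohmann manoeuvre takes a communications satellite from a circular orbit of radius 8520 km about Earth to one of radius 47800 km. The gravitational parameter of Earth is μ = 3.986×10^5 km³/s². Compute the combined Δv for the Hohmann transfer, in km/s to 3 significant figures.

The Hohmann ellipse has a_t = (r₁ + r₂)/2 = 28160 km.
Circular speed at r₁: v₁ = √(μ/r₁) = √(3.986×10^5/8520) = 6.83989 km/s.
On the transfer ellipse at r₁, vis-viva gives v_p = √[μ(2/r₁ − 1/a_t)] = 8.91141 km/s.
First burn Δv₁ = |v_p − v₁| = 2.072 km/s.
Circular speed at r₂: v₂ = √(μ/r₂) = 2.8877 km/s.
Transfer-orbit speed at r₂: v_a = √[μ(2/r₂ − 1/a_t)] = 1.5884 km/s.
Second burn Δv₂ = |v₂ − v_a| = 1.299 km/s.
Δv = Δv₁ + Δv₂ = 2.072 + 1.299 = 3.371 km/s.

Δv = 3.37 km/s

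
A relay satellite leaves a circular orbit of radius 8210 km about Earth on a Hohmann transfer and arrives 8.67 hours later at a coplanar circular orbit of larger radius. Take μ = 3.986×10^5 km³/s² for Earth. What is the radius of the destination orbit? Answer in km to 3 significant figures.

r₂ = 59800 km

Transfer time t = 8.67 hours = 31212 s, and t = π√(a_t³/μ).
So a_t = (μ t²/π²)^(1/3) = (3.986×10^5 × (31212)² / π²)^(1/3) = 34012 km.
Since a_t = (r₁ + r₂)/2, r₂ = 2a_t − r₁ = 2×34012 − 8210 = 59814 km.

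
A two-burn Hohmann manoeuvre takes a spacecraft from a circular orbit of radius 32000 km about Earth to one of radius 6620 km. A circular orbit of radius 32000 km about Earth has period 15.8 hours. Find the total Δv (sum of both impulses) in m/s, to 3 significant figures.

From Kepler's third law T² = 4π²r³/μ at r = 32000 km, T = 15.8 hours = 15.8 × 3600 s = 56880 s: μ = 4π²r³/T² = 3.99844×10^5 km³/s².
Transfer-ellipse semi-major axis a_t = (r₁ + r₂)/2 = (32000 + 6620)/2 = 19310 km.
At r₁ the circular-orbit speed is v₁ = √(μ/r₁) = 3.535 km/s.
Transfer-orbit speed at r₁ (vis-viva equation): v_a = √[μ(2/r₁ − 1/a_t)] = 2.070 km/s.
First burn Δv₁ = |v_a − v₁| = 1.465 km/s.
At r₂, v₂ = √(μ/r₂) = 7.7717 km/s.
Transfer-orbit speed at r₂: v_p = √[μ(2/r₂ − 1/a_t)] = 10.005 km/s.
Second burn Δv₂ = |v₂ − v_p| = 2.233 km/s.
Δv = Δv₁ + Δv₂ = 1.465 + 2.233 = 3.698 km/s.

Δv = 3700 m/s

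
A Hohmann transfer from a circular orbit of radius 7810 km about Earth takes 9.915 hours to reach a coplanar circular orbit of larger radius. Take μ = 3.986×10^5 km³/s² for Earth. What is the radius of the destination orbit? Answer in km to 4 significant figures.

r₂ = 66580 km

Transfer time t = 9.915 hours = 35694 s, and t = π√(a_t³/μ).
So a_t = (μ t²/π²)^(1/3) = (3.986×10^5 × (35694)² / π²)^(1/3) = 37194 km.
Since a_t = (r₁ + r₂)/2, r₂ = 2a_t − r₁ = 2×37194 − 7810 = 66578 km.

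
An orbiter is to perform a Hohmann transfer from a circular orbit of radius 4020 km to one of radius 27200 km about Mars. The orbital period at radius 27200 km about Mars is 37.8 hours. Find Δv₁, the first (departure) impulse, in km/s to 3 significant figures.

Δv₁ = 1.05 km/s

From Kepler's third law T² = 4π²r³/μ at r = 27200 km, T = 37.8 hours = 37.8 × 3600 s = 1.3608×10^5 s: μ = 4π²r³/T² = 42902.0 km³/s².
The Hohmann ellipse has a_t = (r₁ + r₂)/2 = 15610 km.
On the circular orbit at r = 4020 km, v_c = √(μ/r) = 3.267 km/s.
Transfer-orbit speed at the same r (vis-viva, a = a_t): v_t = √[μ(2/r − 1/a_t)] = 4.312 km/s.
Δv₁ = |v_t − v_c| = |4.312 − 3.267| = 1.045 km/s.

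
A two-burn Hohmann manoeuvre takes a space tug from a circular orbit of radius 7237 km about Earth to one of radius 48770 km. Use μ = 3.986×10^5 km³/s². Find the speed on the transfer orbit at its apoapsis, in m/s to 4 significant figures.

Semi-major axis of the transfer orbit: a_t = (7237 + 48770)/2 = 28003.5 km.
At apoapsis, r = 48770 km.
Applying v² = μ(2/r − 1/a_t): v = 1.453 km/s.

v = 1453 m/s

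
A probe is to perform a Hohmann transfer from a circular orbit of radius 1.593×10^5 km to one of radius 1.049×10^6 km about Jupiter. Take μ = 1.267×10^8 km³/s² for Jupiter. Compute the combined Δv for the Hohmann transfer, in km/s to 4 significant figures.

Δv = 14.31 km/s

The Hohmann ellipse has a_t = (r₁ + r₂)/2 = 6.0415×10^5 km.
At r₁ the circular-orbit speed is v₁ = √(μ/r₁) = 28.20 km/s.
On the transfer ellipse at r₁, v² = μ(2/r − 1/a) gives v_p = √[μ(2/r₁ − 1/a_t)] = 37.16 km/s.
First burn Δv₁ = |v_p − v₁| = 8.960 km/s.
At r₂, v₂ = √(μ/r₂) = 10.99 km/s.
Transfer-orbit speed at r₂: v_a = √[μ(2/r₂ − 1/a_t)] = 5.643 km/s.
Second burn Δv₂ = |v₂ − v_a| = 5.347 km/s.
Total Δv = Δv₁ + Δv₂ = 14.31 km/s.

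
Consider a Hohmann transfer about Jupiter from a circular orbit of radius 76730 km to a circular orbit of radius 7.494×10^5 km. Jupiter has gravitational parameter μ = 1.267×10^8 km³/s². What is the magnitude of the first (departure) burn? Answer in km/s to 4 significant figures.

Semi-major axis of the transfer orbit: a_t = (76730 + 7.494×10^5)/2 = 4.13065×10^5 km.
Circular speed at r = 76730 km: v_c = √(μ/r) = 40.636 km/s.
Transfer-orbit speed at the same r (vis-viva, a = a_t): v_t = √[μ(2/r − 1/a_t)] = 54.734 km/s.
Δv₁ = |v_t − v_c| = |54.734 − 40.636| = 14.10 km/s.

Δv₁ = 14.10 km/s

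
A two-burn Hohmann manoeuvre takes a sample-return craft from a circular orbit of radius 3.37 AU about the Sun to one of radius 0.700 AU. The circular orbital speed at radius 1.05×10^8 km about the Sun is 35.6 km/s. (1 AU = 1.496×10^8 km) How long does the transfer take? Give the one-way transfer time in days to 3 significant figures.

From the circular-orbit relation v² = μ/r at r = 1.05×10^8 km: μ = v²r = (35.6)² × 1.05×10^8 = 1.33073×10^11 km³/s².
In km: r₁ = 3.37 × 1.496×10^8 = 5.04152×10^8 km; r₂ = 0.700 × 1.496×10^8 = 1.0472×10^8 km.
The Hohmann ellipse has a_t = (r₁ + r₂)/2 = 3.04436×10^8 km.
Half the transfer-orbit period gives t = π√(a_t³/μ) = 4.5746×10^7 s.
Converting: 4.5746×10^7 s ÷ 86400 s/day = 529 days.

t = 529 days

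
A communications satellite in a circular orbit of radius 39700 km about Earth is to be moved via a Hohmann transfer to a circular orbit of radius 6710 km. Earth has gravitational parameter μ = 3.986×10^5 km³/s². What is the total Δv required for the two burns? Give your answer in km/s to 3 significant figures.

Δv = 3.84 km/s

The Hohmann ellipse has a_t = (r₁ + r₂)/2 = 23205 km.
Circular speed at r₁: v₁ = √(μ/r₁) = √(3.986×10^5/39700) = 3.169 km/s.
Transfer-orbit speed at r₁ (vis-viva): v_a = √[μ(2/r₁ − 1/a_t)] = 1.704 km/s.
First burn Δv₁ = |v_a − v₁| = 1.465 km/s.
At r₂, v₂ = √(μ/r₂) = 7.7074 km/s.
Transfer-orbit speed at r₂: v_p = √[μ(2/r₂ − 1/a_t)] = 10.081 km/s.
Second burn Δv₂ = |v₂ − v_p| = 2.374 km/s.
Total Δv = Δv₁ + Δv₂ = 3.839 km/s.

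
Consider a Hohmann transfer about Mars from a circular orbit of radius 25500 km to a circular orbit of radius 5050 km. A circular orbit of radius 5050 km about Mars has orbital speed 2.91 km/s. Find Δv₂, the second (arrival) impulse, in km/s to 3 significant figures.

Δv₂ = 0.850 km/s

From the circular-orbit relation v² = μ/r at r = 5050 km: μ = v²r = (2.91)² × 5050 = 42763.9 km³/s².
The Hohmann ellipse has a_t = (r₁ + r₂)/2 = 15275 km.
On the circular orbit at r = 5050 km, v_c = √(μ/r) = 2.9100 km/s.
Transfer-orbit speed at the same r (vis-viva, a = a_t): v_t = √[μ(2/r − 1/a_t)] = 3.7599 km/s.
Δv₂ = |v_t − v_c| = |3.7599 − 2.9100| = 0.8499 km/s.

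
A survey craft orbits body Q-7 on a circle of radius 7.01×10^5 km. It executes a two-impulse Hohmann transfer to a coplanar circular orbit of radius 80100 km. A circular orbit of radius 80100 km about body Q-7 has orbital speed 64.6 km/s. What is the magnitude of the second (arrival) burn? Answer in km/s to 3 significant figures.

From the circular-orbit relation v² = μ/r at r = 80100 km: μ = v²r = (64.6)² × 80100 = 3.34270×10^8 km³/s².
Transfer-ellipse semi-major axis a_t = (r₁ + r₂)/2 = (7.010×10^5 + 80100)/2 = 3.9055×10^5 km.
Circular speed at r = 80100 km: v_c = √(μ/r) = 64.60 km/s.
Vis-viva on the transfer ellipse at r = 80100 km gives v_t = √[μ(2/r − 1/a_t)] = 86.55 km/s.
Δv₂ = |v_t − v_c| = |86.55 − 64.60| = 21.95 km/s.

Δv₂ = 21.9 km/s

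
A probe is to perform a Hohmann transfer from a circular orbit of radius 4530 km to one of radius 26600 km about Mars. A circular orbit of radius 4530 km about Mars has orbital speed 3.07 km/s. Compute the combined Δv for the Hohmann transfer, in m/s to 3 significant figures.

Δv = 1530 m/s

From the circular-orbit relation v² = μ/r at r = 4530 km: μ = v²r = (3.07)² × 4530 = 42694.8 km³/s².
The Hohmann ellipse has a_t = (r₁ + r₂)/2 = 15565 km.
Circular speed at r₁: v₁ = √(μ/r₁) = √(42694.8/4530) = 3.0700 km/s.
Transfer-orbit speed at r₁ (vis-viva): v_p = √[μ(2/r₁ − 1/a_t)] = 4.0133 km/s.
First burn Δv₁ = |v_p − v₁| = 0.9433 km/s.
At r₂, v₂ = √(μ/r₂) = 1.2669 km/s.
Transfer-orbit speed at r₂: v_a = √[μ(2/r₂ − 1/a_t)] = 0.68347 km/s.
Second burn Δv₂ = |v₂ − v_a| = 0.5834 km/s.
Δv = Δv₁ + Δv₂ = 0.9433 + 0.5834 = 1.527 km/s.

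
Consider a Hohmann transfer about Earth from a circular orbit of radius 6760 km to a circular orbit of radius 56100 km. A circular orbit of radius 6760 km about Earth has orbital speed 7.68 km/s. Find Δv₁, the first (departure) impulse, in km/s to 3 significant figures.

Δv₁ = 2.58 km/s

From the circular-orbit relation v² = μ/r at r = 6760 km: μ = v²r = (7.68)² × 6760 = 3.98721×10^5 km³/s².
The Hohmann ellipse has a_t = (r₁ + r₂)/2 = 31430 km.
On the circular orbit at r = 6760 km, v_c = √(μ/r) = 7.6800 km/s.
Vis-viva on the transfer ellipse at r = 6760 km gives v_t = √[μ(2/r − 1/a_t)] = 10.261 km/s.
Δv₁ = |v_t − v_c| = |10.261 − 7.6800| = 2.581 km/s.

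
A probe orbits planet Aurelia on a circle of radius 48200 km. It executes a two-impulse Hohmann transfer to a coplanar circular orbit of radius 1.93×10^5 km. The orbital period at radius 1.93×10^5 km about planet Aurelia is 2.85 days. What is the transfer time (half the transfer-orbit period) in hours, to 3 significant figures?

t = 16.9 hours

From Kepler's third law T² = 4π²r³/μ at r = 1.93×10^5 km, T = 2.85 days = 2.85 × 86400 s = 2.4624×10^5 s: μ = 4π²r³/T² = 4.68074×10^6 km³/s².
Semi-major axis of the transfer orbit: a_t = (48200 + 1.930×10^5)/2 = 1.206×10^5 km.
Transfer time t = π√(a_t³/μ) = π√((1.206×10^5)³ / 4.68074×10^6) = 60820 s.
Converting: 60820 s ÷ 3600 s/hour = 16.9 hours.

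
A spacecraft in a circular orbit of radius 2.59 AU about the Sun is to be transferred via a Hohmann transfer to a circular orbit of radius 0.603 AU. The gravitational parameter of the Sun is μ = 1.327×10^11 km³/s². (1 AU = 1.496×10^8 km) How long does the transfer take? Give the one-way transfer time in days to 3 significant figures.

In km: r₁ = 2.59 × 1.496×10^8 = 3.87464×10^8 km; r₂ = 0.603 × 1.496×10^8 = 9.02088×10^7 km.
Transfer-ellipse semi-major axis a_t = (r₁ + r₂)/2 = (3.87464×10^8 + 9.02088×10^7)/2 = 2.388364×10^8 km.
By Kepler's third law the transfer-orbit period is T = 2π√(a_t³/μ), so t = T/2 = 3.183×10^7 s.
Converting: 3.183×10^7 s ÷ 86400 s/day = 368 days.

t = 368 days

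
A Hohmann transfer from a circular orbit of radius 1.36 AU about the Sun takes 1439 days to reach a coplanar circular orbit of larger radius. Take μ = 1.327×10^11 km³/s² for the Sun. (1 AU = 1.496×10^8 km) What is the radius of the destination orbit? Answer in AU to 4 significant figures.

In km: r₁ = 1.36 × 1.496×10^8 = 2.03456×10^8 km.
Transfer time t = 1439 days = 1.243296×10^8 s, and t = π√(a_t³/μ).
So a_t = (μ t²/π²)^(1/3) = (1.327×10^11 × (1.243296×10^8)² / π²)^(1/3) = 5.9234×10^8 km.
Since a_t = (r₁ + r₂)/2, r₂ = 2a_t − r₁ = 2×5.9234×10^8 − 2.03456×10^8 = 9.81224×10^8 km.
In AU: r₂ = 9.81224×10^8 / 1.496×10^8 = 6.559 AU.

r₂ = 6.559 AU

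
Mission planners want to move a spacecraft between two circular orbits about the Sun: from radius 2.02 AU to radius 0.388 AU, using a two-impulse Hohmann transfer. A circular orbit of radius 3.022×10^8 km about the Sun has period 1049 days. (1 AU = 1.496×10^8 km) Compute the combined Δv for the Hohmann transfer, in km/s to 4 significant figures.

From Kepler's third law T² = 4π²r³/μ at r = 3.022×10^8 km, T = 1049 days = 1049 × 86400 s = 9.06336×10^7 s: μ = 4π²r³/T² = 1.32637×10^11 km³/s².
In km: r₁ = 2.02 × 1.496×10^8 = 3.02192×10^8 km; r₂ = 0.388 × 1.496×10^8 = 5.80448×10^7 km.
Transfer-ellipse semi-major axis a_t = (r₁ + r₂)/2 = (3.02192×10^8 + 5.80448×10^7)/2 = 1.801184×10^8 km.
At r₁ the circular-orbit speed is v₁ = √(μ/r₁) = 20.950 km/s.
Transfer-orbit speed at r₁ (vis-viva): v_a = √[μ(2/r₁ − 1/a_t)] = 11.893 km/s.
First burn Δv₁ = |v_a − v₁| = 9.057 km/s.
Circular speed at r₂: v₂ = √(μ/r₂) = 47.803 km/s.
Transfer-orbit speed at r₂: v_p = √[μ(2/r₂ − 1/a_t)] = 61.917 km/s.
Second burn Δv₂ = |v₂ − v_p| = 14.11 km/s.
Total Δv = Δv₁ + Δv₂ = 23.17 km/s.

Δv = 23.17 km/s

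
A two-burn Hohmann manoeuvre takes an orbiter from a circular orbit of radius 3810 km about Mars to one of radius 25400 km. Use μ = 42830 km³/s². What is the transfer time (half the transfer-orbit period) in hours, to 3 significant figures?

Semi-major axis of the transfer orbit: a_t = (3810 + 25400)/2 = 14605 km.
Transfer time t = π√(a_t³/μ) = π√((14605)³ / 42830) = 26790 s.
Converting: 26790 s ÷ 3600 s/hour = 7.44 hours.

t = 7.44 hours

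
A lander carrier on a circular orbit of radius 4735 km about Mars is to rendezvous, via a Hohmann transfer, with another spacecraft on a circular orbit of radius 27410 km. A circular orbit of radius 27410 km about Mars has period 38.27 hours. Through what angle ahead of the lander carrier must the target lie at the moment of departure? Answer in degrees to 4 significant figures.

From Kepler's third law T² = 4π²r³/μ at r = 27410 km, T = 38.27 hours = 38.27 × 3600 s = 1.37772×10^5 s: μ = 4π²r³/T² = 42831.7 km³/s².
Semi-major axis of the transfer orbit: a_t = (4735 + 27410)/2 = 16072.5 km.
The half-period of the transfer ellipse is t = π√(a_t³/μ) = 30931 s.
The target's mean motion on its circular orbit is ω₂ = √(μ/r₂³) = 4.5606×10^-5 rad/s.
Angle swept by the target during transfer: ω₂·t = 1.4106 rad = 80.82°.
Arrival is 180° from departure on the ellipse, so φ = 180° − 80.82° = 99.18°.

φ = 99.18°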